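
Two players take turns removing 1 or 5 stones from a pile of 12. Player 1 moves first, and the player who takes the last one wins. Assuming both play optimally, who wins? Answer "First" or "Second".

Second

i:   0  1  2  3  4  5  6  7  8  9 10 11 12
     L  W  L  W  L  W  L  W  L  W  L  W  L
Position 12 is L, so the second player wins.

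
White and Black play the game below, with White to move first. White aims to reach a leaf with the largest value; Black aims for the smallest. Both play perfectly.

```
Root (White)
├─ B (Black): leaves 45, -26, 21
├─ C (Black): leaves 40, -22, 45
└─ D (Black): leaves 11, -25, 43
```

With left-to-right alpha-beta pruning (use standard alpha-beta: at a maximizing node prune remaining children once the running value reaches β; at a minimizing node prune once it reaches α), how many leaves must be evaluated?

B [α=-∞,β=+∞]: v=-26
C [α=-26,β=+∞]: v=-22
D [α=-22,β=+∞]: v=-25 after child 2 ≤ α → α-cutoff, skip 1
Root [α=-∞,β=+∞]: v=-22
Leaves evaluated: 8 of 9.

8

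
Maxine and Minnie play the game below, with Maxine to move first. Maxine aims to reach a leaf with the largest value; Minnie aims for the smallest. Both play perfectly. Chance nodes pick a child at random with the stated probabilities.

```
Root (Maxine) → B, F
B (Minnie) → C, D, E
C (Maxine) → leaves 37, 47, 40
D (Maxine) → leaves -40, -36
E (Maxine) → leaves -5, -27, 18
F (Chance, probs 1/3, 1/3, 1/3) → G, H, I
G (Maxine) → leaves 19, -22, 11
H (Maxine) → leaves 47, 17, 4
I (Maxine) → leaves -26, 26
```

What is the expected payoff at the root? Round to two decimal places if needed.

C (Maxine): max(37, 47, 40) = 47
D (Maxine): max(-40, -36) = -36
E (Maxine): max(-5, -27, 18) = 18
B (Minnie): min(47, -36, 18) = -36
G (Maxine): max(19, -22, 11) = 19
H (Maxine): max(47, 17, 4) = 47
I (Maxine): max(-26, 26) = 26
F (Chance): 1/3·19 + 1/3·47 + 1/3·26 = 30.67
Root (Maxine): max(-36, 30.67) = 30.67

30.67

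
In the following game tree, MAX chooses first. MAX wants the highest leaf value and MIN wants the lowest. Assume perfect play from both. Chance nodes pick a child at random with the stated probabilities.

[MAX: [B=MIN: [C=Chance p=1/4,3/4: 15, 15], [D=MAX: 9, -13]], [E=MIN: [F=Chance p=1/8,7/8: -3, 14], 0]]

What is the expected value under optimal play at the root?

C (Chance): 1/4·15 + 3/4·15 = 15
D (MAX): max(9, -13) = 9
B (MIN): min(15, 9) = 9
F (Chance): 1/8·-3 + 7/8·14 = 11.88
E (MIN): min(11.88, 0) = 0
Root (MAX): max(9, 0) = 9

9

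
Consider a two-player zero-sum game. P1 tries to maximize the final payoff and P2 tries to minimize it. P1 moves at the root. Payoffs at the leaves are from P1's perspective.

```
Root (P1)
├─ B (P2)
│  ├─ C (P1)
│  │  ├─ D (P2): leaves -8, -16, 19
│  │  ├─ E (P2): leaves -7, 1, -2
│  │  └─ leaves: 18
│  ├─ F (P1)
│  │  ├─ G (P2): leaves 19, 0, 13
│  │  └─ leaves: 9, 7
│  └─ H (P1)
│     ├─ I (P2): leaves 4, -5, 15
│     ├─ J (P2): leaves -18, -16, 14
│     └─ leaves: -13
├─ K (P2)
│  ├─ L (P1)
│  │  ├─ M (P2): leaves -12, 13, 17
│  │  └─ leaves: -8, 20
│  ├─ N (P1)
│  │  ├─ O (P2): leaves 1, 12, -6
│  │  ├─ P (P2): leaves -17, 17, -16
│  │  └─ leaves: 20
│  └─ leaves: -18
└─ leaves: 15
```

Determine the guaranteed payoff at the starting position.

D (P2): min(-8, -16, 19) = -16
E (P2): min(-7, 1, -2) = -7
C (P1): max(-16, -7, 18) = 18
G (P2): min(19, 0, 13) = 0
F (P1): max(0, 9, 7) = 9
I (P2): min(4, -5, 15) = -5
J (P2): min(-18, -16, 14) = -18
H (P1): max(-5, -18, -13) = -5
B (P2): min(18, 9, -5) = -5
M (P2): min(-12, 13, 17) = -12
L (P1): max(-12, -8, 20) = 20
O (P2): min(1, 12, -6) = -6
P (P2): min(-17, 17, -16) = -17
N (P1): max(-6, -17, 20) = 20
K (P2): min(20, 20, -18) = -18
Root (P1): max(-5, -18, 15) = 15

15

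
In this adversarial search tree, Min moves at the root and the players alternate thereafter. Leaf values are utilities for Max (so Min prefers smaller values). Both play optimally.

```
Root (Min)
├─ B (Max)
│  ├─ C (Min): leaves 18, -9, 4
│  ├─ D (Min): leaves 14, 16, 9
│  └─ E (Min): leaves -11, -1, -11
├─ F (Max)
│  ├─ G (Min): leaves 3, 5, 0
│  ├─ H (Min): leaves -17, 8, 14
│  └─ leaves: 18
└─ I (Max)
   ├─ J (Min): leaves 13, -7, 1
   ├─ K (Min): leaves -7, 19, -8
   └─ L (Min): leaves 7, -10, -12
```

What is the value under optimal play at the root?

C (Min): min(18, -9, 4) = -9
D (Min): min(14, 16, 9) = 9
E (Min): min(-11, -1, -11) = -11
B (Max): max(-9, 9, -11) = 9
G (Min): min(3, 5, 0) = 0
H (Min): min(-17, 8, 14) = -17
F (Max): max(0, -17, 18) = 18
J (Min): min(13, -7, 1) = -7
K (Min): min(-7, 19, -8) = -8
L (Min): min(7, -10, -12) = -12
I (Max): max(-7, -8, -12) = -7
Root (Min): min(9, 18, -7) = -7

-7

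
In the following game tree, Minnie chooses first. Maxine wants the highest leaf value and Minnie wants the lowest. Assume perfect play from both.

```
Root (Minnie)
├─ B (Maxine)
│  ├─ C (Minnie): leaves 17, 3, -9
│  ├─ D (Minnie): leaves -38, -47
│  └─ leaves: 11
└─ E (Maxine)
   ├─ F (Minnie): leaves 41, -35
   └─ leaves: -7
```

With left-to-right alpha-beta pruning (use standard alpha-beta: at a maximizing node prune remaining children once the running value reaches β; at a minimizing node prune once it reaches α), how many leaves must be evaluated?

8

C [α=-∞,β=+∞]: v=-9
D [α=-9,β=+∞]: v=-38 after child 1 ≤ α → α-cutoff, skip 1
B [α=-∞,β=+∞]: v=11
F [α=-∞,β=11]: v=-35
E [α=-∞,β=11]: v=-7
Root [α=-∞,β=+∞]: v=-7
Leaves evaluated: 8 of 9.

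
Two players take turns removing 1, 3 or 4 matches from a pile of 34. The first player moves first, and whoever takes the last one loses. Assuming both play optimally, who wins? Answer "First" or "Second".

First

W/L table (W = player to move can force a win):
i:   0  1  2  3  4  5  6  7  8  9 10 11 12 13 14 15 16 17 18 19 20 21 22 23 24 25 26 27 28 29 30 31 32 33 34
     W  L  W  L  W  W  W  W  L  W  L  W  W  W  W  L  W  L  W  W  W  W  L  W  L  W  W  W  W  L  W  L  W  W  W
Position 34 is W, so the first player wins.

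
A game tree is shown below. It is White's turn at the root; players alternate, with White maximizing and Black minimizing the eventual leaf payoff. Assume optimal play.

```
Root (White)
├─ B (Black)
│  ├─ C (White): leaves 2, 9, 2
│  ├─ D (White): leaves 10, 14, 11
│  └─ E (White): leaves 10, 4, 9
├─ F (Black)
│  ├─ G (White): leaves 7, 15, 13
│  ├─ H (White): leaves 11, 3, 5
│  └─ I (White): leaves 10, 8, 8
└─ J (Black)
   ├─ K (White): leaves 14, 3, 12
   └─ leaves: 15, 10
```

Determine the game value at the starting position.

C (White): max(2, 9, 2) = 9
D (White): max(10, 14, 11) = 14
E (White): max(10, 4, 9) = 10
B (Black): min(9, 14, 10) = 9
G (White): max(7, 15, 13) = 15
H (White): max(11, 3, 5) = 11
I (White): max(10, 8, 8) = 10
F (Black): min(15, 11, 10) = 10
K (White): max(14, 3, 12) = 14
J (Black): min(14, 15, 10) = 10
Root (White): max(9, 10, 10) = 10

10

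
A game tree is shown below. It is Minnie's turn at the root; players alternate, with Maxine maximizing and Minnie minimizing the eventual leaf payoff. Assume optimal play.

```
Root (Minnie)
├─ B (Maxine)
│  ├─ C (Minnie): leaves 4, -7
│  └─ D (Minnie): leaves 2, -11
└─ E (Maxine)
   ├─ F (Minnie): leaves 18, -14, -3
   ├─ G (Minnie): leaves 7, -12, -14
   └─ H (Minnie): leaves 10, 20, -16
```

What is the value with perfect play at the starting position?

-14

C (Minnie): min(4, -7) = -7
D (Minnie): min(2, -11) = -11
B (Maxine): max(-7, -11) = -7
F (Minnie): min(18, -14, -3) = -14
G (Minnie): min(7, -12, -14) = -14
H (Minnie): min(10, 20, -16) = -16
E (Maxine): max(-14, -14, -16) = -14
Root (Minnie): min(-7, -14) = -14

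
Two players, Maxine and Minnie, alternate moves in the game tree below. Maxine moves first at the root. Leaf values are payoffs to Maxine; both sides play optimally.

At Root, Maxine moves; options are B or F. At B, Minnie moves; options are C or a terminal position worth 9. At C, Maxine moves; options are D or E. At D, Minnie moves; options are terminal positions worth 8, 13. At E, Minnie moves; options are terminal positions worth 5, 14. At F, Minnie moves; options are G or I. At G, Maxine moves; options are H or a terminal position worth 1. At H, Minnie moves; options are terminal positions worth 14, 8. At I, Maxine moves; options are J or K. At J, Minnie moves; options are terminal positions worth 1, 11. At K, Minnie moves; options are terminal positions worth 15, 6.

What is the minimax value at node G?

H: min(14, 8) = 8
G: max(8, 1) = 8

8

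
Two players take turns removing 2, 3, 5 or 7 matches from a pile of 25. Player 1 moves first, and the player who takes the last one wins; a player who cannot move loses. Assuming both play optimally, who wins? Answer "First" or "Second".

First

Compute winning (W) and losing (L) positions by backward induction:
i:   0  1  2  3  4  5  6  7  8  9 10 11 12 13 14 15 16 17 18 19 20 21 22 23 24 25
     L  L  W  W  W  W  W  W  W  L  L  W  W  W  W  W  W  W  L  L  W  W  W  W  W  W
Position 25 is W, so the first player wins.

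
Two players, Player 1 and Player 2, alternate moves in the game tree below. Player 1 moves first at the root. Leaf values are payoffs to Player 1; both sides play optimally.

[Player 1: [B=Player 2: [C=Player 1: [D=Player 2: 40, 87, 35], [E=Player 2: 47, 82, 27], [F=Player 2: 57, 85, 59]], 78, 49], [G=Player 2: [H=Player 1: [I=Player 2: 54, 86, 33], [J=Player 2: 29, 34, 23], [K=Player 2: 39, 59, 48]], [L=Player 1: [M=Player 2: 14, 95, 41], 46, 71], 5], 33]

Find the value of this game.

D (Player 2): min(40, 87, 35) = 35
E (Player 2): min(47, 82, 27) = 27
F (Player 2): min(57, 85, 59) = 57
C (Player 1): max(35, 27, 57) = 57
B (Player 2): min(57, 78, 49) = 49
I (Player 2): min(54, 86, 33) = 33
J (Player 2): min(29, 34, 23) = 23
K (Player 2): min(39, 59, 48) = 39
H (Player 1): max(33, 23, 39) = 39
M (Player 2): min(14, 95, 41) = 14
L (Player 1): max(14, 46, 71) = 71
G (Player 2): min(39, 71, 5) = 5
Root (Player 1): max(49, 5, 33) = 49

49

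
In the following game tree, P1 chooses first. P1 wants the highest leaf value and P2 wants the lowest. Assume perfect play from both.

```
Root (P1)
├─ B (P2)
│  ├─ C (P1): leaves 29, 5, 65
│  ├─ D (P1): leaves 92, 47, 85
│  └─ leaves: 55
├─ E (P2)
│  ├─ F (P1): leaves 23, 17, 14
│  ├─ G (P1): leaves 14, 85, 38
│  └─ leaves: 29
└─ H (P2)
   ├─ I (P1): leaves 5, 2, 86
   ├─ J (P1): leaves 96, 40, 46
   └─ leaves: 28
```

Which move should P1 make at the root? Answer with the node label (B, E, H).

C (P1): max(29, 5, 65) = 65
D (P1): max(92, 47, 85) = 92
B (P2): min(65, 92, 55) = 55
F (P1): max(23, 17, 14) = 23
G (P1): max(14, 85, 38) = 85
E (P2): min(23, 85, 29) = 23
I (P1): max(5, 2, 86) = 86
J (P1): max(96, 40, 46) = 96
H (P2): min(86, 96, 28) = 28
Root (P1): max(55, 23, 28) = 55
P1 picks the child with the highest value: B (value 55).

B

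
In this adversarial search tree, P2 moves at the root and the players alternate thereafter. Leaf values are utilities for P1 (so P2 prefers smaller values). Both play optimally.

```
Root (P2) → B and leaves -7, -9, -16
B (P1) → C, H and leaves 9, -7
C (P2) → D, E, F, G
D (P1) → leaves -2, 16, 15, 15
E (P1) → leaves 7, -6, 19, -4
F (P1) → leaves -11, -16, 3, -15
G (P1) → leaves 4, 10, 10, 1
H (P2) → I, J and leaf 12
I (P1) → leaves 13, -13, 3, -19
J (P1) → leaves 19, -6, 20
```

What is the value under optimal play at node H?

I: max(13, -13, 3, -19) = 13
J: max(19, -6, 20) = 20
H: min(13, 20, 12) = 12

12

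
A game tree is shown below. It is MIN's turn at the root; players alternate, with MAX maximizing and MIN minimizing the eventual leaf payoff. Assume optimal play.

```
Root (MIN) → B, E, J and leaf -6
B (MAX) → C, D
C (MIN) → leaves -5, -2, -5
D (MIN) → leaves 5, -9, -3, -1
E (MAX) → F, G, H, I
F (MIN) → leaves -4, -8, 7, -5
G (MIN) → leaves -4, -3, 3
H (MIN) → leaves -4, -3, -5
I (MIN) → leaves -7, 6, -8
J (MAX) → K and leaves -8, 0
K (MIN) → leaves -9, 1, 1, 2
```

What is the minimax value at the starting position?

C (MIN): min(-5, -2, -5) = -5
D (MIN): min(5, -9, -3, -1) = -9
B (MAX): max(-5, -9) = -5
F (MIN): min(-4, -8, 7, -5) = -8
G (MIN): min(-4, -3, 3) = -4
H (MIN): min(-4, -3, -5) = -5
I (MIN): min(-7, 6, -8) = -8
E (MAX): max(-8, -4, -5, -8) = -4
K (MIN): min(-9, 1, 1, 2) = -9
J (MAX): max(-9, -8, 0) = 0
Root (MIN): min(-5, -4, 0, -6) = -6

-6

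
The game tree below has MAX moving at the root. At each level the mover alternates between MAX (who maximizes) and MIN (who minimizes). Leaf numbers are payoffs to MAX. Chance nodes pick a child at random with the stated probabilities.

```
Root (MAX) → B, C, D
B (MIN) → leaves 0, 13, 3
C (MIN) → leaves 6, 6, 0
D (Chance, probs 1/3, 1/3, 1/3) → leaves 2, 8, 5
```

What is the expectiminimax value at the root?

B (MIN): min(0, 13, 3) = 0
C (MIN): min(6, 6, 0) = 0
D (Chance): 1/3·2 + 1/3·8 + 1/3·5 = 5
Root (MAX): max(0, 0, 5) = 5

5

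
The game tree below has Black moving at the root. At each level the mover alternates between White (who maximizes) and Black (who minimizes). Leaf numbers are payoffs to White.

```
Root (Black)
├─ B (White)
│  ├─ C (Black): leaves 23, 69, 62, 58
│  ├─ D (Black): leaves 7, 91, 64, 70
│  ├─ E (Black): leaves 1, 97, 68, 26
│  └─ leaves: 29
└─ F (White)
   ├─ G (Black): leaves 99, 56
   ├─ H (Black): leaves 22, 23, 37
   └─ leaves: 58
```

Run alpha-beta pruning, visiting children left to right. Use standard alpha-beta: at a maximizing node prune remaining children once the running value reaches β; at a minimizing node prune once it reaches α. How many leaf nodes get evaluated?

C [α=-∞,β=+∞]: v=23
D [α=23,β=+∞]: v=7 after child 1 ≤ α → α-cutoff, skip 3
E [α=23,β=+∞]: v=1 after child 1 ≤ α → α-cutoff, skip 3
B [α=-∞,β=+∞]: v=29
G [α=-∞,β=29]: v=56
F [α=-∞,β=29]: v=56 after child 1 ≥ β → β-cutoff, skip 2
Root [α=-∞,β=+∞]: v=29
Leaves evaluated: 9 of 19.

9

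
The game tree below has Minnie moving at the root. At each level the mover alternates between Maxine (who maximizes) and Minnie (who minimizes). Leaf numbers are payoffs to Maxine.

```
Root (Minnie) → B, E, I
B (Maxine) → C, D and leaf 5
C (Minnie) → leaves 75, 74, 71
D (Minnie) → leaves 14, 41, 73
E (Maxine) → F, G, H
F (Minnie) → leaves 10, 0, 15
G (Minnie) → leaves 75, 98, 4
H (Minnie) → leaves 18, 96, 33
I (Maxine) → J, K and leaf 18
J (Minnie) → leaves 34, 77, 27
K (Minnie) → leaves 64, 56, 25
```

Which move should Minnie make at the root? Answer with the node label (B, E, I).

C (Minnie): min(75, 74, 71) = 71
D (Minnie): min(14, 41, 73) = 14
B (Maxine): max(71, 14, 5) = 71
F (Minnie): min(10, 0, 15) = 0
G (Minnie): min(75, 98, 4) = 4
H (Minnie): min(18, 96, 33) = 18
E (Maxine): max(0, 4, 18) = 18
J (Minnie): min(34, 77, 27) = 27
K (Minnie): min(64, 56, 25) = 25
I (Maxine): max(27, 25, 18) = 27
Root (Minnie): min(71, 18, 27) = 18
Minnie picks the child with the lowest value: E (value 18).

E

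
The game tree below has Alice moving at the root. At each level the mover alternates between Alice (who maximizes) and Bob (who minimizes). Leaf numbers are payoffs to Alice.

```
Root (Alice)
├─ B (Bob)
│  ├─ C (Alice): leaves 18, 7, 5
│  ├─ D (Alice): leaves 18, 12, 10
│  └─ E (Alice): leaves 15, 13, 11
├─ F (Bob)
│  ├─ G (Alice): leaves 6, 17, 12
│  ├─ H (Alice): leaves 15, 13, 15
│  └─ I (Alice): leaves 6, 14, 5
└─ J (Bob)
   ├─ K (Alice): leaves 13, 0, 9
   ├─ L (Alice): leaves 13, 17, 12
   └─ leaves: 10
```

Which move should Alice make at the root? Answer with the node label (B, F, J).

C (Alice): max(18, 7, 5) = 18
D (Alice): max(18, 12, 10) = 18
E (Alice): max(15, 13, 11) = 15
B (Bob): min(18, 18, 15) = 15
G (Alice): max(6, 17, 12) = 17
H (Alice): max(15, 13, 15) = 15
I (Alice): max(6, 14, 5) = 14
F (Bob): min(17, 15, 14) = 14
K (Alice): max(13, 0, 9) = 13
L (Alice): max(13, 17, 12) = 17
J (Bob): min(13, 17, 10) = 10
Root (Alice): max(15, 14, 10) = 15
Alice picks the child with the highest value: B (value 15).

B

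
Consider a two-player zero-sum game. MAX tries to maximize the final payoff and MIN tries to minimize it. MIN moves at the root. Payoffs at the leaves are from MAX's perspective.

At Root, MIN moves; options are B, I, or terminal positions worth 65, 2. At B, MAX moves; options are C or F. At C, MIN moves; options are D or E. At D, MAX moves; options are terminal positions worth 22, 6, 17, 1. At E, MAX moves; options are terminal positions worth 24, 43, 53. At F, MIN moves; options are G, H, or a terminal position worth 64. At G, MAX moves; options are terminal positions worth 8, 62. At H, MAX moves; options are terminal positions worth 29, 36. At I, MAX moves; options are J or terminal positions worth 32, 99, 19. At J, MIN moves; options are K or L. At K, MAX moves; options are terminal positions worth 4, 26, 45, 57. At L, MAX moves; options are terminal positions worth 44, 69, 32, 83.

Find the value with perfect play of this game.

D (MAX): max(22, 6, 17, 1) = 22
E (MAX): max(24, 43, 53) = 53
C (MIN): min(22, 53) = 22
G (MAX): max(8, 62) = 62
H (MAX): max(29, 36) = 36
F (MIN): min(62, 36, 64) = 36
B (MAX): max(22, 36) = 36
K (MAX): max(4, 26, 45, 57) = 57
L (MAX): max(44, 69, 32, 83) = 83
J (MIN): min(57, 83) = 57
I (MAX): max(57, 32, 99, 19) = 99
Root (MIN): min(36, 99, 65, 2) = 2

2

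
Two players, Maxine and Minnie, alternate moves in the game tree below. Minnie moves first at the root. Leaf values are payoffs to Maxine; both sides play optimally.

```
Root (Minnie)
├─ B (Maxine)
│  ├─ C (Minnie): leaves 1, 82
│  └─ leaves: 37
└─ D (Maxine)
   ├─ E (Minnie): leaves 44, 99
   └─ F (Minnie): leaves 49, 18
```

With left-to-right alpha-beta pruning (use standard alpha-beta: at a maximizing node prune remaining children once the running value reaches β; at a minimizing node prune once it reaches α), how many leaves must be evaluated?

C [α=-∞,β=+∞]: v=1
B [α=-∞,β=+∞]: v=37
E [α=-∞,β=37]: v=44
D [α=-∞,β=37]: v=44 after child 1 ≥ β → β-cutoff, skip 1
Root [α=-∞,β=+∞]: v=37
Leaves evaluated: 5 of 7.

5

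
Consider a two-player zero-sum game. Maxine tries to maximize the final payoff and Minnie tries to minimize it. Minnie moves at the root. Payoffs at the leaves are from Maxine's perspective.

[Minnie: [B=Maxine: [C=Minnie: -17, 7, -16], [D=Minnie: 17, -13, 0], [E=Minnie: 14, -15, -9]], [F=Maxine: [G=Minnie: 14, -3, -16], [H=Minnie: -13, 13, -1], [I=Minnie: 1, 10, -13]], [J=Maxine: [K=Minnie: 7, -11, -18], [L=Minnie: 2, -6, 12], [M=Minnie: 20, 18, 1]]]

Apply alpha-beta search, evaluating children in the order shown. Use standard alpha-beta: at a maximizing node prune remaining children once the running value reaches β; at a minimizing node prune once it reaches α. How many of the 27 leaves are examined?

C [α=-∞,β=+∞]: v=-17
D [α=-17,β=+∞]: v=-13
E [α=-13,β=+∞]: v=-15 after child 2 ≤ α → α-cutoff, skip 1
B [α=-∞,β=+∞]: v=-13
G [α=-∞,β=-13]: v=-16
H [α=-16,β=-13]: v=-13
F [α=-∞,β=-13]: v=-13 after child 2 ≥ β → β-cutoff, skip 1
K [α=-∞,β=-13]: v=-18
L [α=-18,β=-13]: v=-6
J [α=-∞,β=-13]: v=-6 after child 2 ≥ β → β-cutoff, skip 1
Root [α=-∞,β=+∞]: v=-13
Leaves evaluated: 20 of 27.

20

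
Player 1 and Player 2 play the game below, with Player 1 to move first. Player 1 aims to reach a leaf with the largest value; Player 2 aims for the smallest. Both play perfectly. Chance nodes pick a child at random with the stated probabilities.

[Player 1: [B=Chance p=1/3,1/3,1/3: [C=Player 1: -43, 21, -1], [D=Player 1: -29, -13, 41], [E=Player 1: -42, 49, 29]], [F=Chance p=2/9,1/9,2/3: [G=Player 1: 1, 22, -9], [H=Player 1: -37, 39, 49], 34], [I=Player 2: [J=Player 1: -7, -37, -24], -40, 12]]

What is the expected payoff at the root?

37

C (Player 1): max(-43, 21, -1) = 21
D (Player 1): max(-29, -13, 41) = 41
E (Player 1): max(-42, 49, 29) = 49
B (Chance): 1/3·21 + 1/3·41 + 1/3·49 = 37
G (Player 1): max(1, 22, -9) = 22
H (Player 1): max(-37, 39, 49) = 49
F (Chance): 2/9·22 + 1/9·49 + 2/3·34 = 33
J (Player 1): max(-7, -37, -24) = -7
I (Player 2): min(-7, -40, 12) = -40
Root (Player 1): max(37, 33, -40) = 37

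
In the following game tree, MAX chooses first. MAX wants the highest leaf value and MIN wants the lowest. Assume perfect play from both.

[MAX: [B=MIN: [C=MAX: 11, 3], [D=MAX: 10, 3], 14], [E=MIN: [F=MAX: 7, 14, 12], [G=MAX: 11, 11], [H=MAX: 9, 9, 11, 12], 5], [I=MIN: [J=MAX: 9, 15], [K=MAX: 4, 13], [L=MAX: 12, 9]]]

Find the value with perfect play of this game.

12

C (MAX): max(11, 3) = 11
D (MAX): max(10, 3) = 10
B (MIN): min(11, 10, 14) = 10
F (MAX): max(7, 14, 12) = 14
G (MAX): max(11, 11) = 11
H (MAX): max(9, 9, 11, 12) = 12
E (MIN): min(14, 11, 12, 5) = 5
J (MAX): max(9, 15) = 15
K (MAX): max(4, 13) = 13
L (MAX): max(12, 9) = 12
I (MIN): min(15, 13, 12) = 12
Root (MAX): max(10, 5, 12) = 12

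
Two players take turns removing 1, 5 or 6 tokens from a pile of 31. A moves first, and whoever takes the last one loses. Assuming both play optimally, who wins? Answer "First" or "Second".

First

Mark each pile size as W (mover wins) or L (mover loses):
i:   0  1  2  3  4  5  6  7  8  9 10 11 12 13 14 15 16 17 18 19 20 21 22 23 24 25 26 27 28 29 30 31
     W  L  W  L  W  L  W  W  W  W  W  W  L  W  L  W  L  W  W  W  W  W  W  L  W  L  W  L  W  W  W  W
Position 31 is W, so the first player wins.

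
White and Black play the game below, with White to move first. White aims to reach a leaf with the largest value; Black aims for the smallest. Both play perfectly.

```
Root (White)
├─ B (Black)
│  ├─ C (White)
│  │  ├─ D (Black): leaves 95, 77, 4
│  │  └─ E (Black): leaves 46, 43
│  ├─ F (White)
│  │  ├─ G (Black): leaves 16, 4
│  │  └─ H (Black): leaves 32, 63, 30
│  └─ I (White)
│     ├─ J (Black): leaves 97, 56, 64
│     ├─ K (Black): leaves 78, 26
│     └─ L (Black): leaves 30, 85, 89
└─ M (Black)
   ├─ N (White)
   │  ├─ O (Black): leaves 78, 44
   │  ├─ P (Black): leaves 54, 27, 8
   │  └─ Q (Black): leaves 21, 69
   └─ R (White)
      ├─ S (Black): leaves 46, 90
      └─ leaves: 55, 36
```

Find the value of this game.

D (Black): min(95, 77, 4) = 4
E (Black): min(46, 43) = 43
C (White): max(4, 43) = 43
G (Black): min(16, 4) = 4
H (Black): min(32, 63, 30) = 30
F (White): max(4, 30) = 30
J (Black): min(97, 56, 64) = 56
K (Black): min(78, 26) = 26
L (Black): min(30, 85, 89) = 30
I (White): max(56, 26, 30) = 56
B (Black): min(43, 30, 56) = 30
O (Black): min(78, 44) = 44
P (Black): min(54, 27, 8) = 8
Q (Black): min(21, 69) = 21
N (White): max(44, 8, 21) = 44
S (Black): min(46, 90) = 46
R (White): max(46, 55, 36) = 55
M (Black): min(44, 55) = 44
Root (White): max(30, 44) = 44

44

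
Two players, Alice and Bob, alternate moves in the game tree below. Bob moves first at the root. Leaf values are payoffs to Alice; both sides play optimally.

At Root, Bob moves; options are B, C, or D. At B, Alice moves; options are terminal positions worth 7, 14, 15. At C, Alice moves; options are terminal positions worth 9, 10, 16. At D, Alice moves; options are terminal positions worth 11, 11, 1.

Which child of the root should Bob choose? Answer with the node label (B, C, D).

D

B (Alice): max(7, 14, 15) = 15
C (Alice): max(9, 10, 16) = 16
D (Alice): max(11, 11, 1) = 11
Root (Bob): min(15, 16, 11) = 11
Bob picks the child with the lowest value: D (value 11).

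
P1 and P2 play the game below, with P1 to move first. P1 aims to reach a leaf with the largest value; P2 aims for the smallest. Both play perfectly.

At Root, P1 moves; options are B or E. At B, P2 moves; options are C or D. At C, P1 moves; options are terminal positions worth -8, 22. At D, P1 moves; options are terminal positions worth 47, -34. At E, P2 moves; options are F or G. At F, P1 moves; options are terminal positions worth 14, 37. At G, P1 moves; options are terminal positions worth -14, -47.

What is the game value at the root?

22

C (P1): max(-8, 22) = 22
D (P1): max(47, -34) = 47
B (P2): min(22, 47) = 22
F (P1): max(14, 37) = 37
G (P1): max(-14, -47) = -14
E (P2): min(37, -14) = -14
Root (P1): max(22, -14) = 22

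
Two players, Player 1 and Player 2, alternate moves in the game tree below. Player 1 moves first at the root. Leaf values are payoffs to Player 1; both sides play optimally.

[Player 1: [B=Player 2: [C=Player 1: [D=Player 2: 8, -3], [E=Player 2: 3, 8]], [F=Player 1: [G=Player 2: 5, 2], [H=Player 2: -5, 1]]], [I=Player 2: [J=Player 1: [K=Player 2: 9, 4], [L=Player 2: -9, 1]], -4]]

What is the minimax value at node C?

3

D: min(8, -3) = -3
E: min(3, 8) = 3
C: max(-3, 3) = 3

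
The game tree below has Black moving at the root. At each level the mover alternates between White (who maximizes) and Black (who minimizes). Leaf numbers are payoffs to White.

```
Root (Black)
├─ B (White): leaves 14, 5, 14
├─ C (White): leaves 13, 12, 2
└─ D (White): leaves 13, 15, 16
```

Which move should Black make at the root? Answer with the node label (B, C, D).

C

B (White): max(14, 5, 14) = 14
C (White): max(13, 12, 2) = 13
D (White): max(13, 15, 16) = 16
Root (Black): min(14, 13, 16) = 13
Black picks the child with the lowest value: C (value 13).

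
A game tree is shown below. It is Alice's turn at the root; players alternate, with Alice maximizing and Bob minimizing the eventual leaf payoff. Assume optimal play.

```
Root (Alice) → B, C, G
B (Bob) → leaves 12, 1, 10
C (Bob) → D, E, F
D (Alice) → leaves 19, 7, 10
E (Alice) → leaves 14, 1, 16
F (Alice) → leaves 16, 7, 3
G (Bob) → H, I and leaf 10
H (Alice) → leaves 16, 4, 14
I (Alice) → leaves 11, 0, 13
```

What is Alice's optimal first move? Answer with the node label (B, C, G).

B (Bob): min(12, 1, 10) = 1
D (Alice): max(19, 7, 10) = 19
E (Alice): max(14, 1, 16) = 16
F (Alice): max(16, 7, 3) = 16
C (Bob): min(19, 16, 16) = 16
H (Alice): max(16, 4, 14) = 16
I (Alice): max(11, 0, 13) = 13
G (Bob): min(16, 13, 10) = 10
Root (Alice): max(1, 16, 10) = 16
Alice picks the child with the highest value: C (value 16).

C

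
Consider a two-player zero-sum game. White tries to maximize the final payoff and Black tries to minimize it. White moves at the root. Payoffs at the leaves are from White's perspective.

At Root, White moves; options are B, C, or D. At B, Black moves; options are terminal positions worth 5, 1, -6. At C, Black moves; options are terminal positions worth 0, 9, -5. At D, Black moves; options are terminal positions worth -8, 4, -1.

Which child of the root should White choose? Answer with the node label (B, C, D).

C

B (Black): min(5, 1, -6) = -6
C (Black): min(0, 9, -5) = -5
D (Black): min(-8, 4, -1) = -8
Root (White): max(-6, -5, -8) = -5
White picks the child with the highest value: C (value -5).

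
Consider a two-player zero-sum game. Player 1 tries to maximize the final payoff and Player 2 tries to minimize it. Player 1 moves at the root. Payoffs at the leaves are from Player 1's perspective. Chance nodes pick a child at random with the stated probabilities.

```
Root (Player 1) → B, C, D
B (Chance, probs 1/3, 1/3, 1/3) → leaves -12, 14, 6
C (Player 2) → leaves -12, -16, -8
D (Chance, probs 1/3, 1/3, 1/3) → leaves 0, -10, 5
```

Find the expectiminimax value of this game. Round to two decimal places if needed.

2.67

B (Chance): 1/3·-12 + 1/3·14 + 1/3·6 = 2.67
C (Player 2): min(-12, -16, -8) = -16
D (Chance): 1/3·0 + 1/3·-10 + 1/3·5 = -1.67
Root (Player 1): max(2.67, -16, -1.67) = 2.67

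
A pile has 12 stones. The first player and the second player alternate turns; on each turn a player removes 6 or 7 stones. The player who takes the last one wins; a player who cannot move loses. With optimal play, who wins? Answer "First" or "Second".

First

Positions where the player to move wins (W) vs loses (L):
i:   0  1  2  3  4  5  6  7  8  9 10 11 12
     L  L  L  L  L  L  W  W  W  W  W  W  W
Position 12 is W, so the first player wins.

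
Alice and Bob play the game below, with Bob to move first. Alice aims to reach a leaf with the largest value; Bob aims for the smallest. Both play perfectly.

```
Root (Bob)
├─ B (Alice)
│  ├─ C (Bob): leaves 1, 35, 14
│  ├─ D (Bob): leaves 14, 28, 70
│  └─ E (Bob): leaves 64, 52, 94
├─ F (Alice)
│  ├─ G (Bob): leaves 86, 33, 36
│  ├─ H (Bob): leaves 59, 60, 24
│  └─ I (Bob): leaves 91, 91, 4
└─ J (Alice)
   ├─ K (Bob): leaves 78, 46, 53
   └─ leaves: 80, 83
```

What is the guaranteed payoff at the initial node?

33

C (Bob): min(1, 35, 14) = 1
D (Bob): min(14, 28, 70) = 14
E (Bob): min(64, 52, 94) = 52
B (Alice): max(1, 14, 52) = 52
G (Bob): min(86, 33, 36) = 33
H (Bob): min(59, 60, 24) = 24
I (Bob): min(91, 91, 4) = 4
F (Alice): max(33, 24, 4) = 33
K (Bob): min(78, 46, 53) = 46
J (Alice): max(46, 80, 83) = 83
Root (Bob): min(52, 33, 83) = 33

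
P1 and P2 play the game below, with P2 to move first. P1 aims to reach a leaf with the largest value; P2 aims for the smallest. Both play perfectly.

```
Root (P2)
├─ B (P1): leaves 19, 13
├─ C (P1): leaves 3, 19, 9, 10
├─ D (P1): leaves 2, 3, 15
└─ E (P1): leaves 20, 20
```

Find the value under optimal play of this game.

B (P1): max(19, 13) = 19
C (P1): max(3, 19, 9, 10) = 19
D (P1): max(2, 3, 15) = 15
E (P1): max(20, 20) = 20
Root (P2): min(19, 19, 15, 20) = 15

15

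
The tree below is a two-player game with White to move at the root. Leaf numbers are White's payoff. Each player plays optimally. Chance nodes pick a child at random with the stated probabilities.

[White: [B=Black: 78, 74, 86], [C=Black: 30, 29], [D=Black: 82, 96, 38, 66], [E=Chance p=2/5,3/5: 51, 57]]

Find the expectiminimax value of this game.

74

B (Black): min(78, 74, 86) = 74
C (Black): min(30, 29) = 29
D (Black): min(82, 96, 38, 66) = 38
E (Chance): 2/5·51 + 3/5·57 = 54.6
Root (White): max(74, 29, 38, 54.6) = 74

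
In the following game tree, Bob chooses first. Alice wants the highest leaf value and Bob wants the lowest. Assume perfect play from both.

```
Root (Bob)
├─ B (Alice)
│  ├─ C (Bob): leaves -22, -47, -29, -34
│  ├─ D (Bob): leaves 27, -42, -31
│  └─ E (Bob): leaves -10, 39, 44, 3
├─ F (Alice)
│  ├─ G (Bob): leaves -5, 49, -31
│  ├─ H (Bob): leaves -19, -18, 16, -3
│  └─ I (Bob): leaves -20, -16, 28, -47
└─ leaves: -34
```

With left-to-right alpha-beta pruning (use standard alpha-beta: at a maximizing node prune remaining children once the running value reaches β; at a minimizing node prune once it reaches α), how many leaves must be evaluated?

C [α=-∞,β=+∞]: v=-47
D [α=-47,β=+∞]: v=-42
E [α=-42,β=+∞]: v=-10
B [α=-∞,β=+∞]: v=-10
G [α=-∞,β=-10]: v=-31
H [α=-31,β=-10]: v=-19
I [α=-19,β=-10]: v=-20 after child 1 ≤ α → α-cutoff, skip 3
F [α=-∞,β=-10]: v=-19
Root [α=-∞,β=+∞]: v=-34
Leaves evaluated: 20 of 23.

20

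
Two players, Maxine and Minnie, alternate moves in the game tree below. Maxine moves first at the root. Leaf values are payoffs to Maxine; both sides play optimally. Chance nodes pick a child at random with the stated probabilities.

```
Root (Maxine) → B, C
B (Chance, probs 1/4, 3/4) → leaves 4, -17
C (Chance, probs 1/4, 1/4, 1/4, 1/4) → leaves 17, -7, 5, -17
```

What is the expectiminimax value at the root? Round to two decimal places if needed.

-0.5

B (Chance): 1/4·4 + 3/4·-17 = -11.75
C (Chance): 1/4·17 + 1/4·-7 + 1/4·5 + 1/4·-17 = -0.5
Root (Maxine): max(-11.75, -0.5) = -0.5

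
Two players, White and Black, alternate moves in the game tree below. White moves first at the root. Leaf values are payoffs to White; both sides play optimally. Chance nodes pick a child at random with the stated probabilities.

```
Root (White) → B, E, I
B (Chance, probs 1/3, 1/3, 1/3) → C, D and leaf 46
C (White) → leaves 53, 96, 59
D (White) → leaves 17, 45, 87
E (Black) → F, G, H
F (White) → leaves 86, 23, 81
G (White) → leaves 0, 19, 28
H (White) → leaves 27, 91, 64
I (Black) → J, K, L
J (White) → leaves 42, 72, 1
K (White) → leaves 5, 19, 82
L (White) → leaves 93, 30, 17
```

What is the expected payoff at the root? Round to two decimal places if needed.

C (White): max(53, 96, 59) = 96
D (White): max(17, 45, 87) = 87
B (Chance): 1/3·96 + 1/3·87 + 1/3·46 = 76.33
F (White): max(86, 23, 81) = 86
G (White): max(0, 19, 28) = 28
H (White): max(27, 91, 64) = 91
E (Black): min(86, 28, 91) = 28
J (White): max(42, 72, 1) = 72
K (White): max(5, 19, 82) = 82
L (White): max(93, 30, 17) = 93
I (Black): min(72, 82, 93) = 72
Root (White): max(76.33, 28, 72) = 76.33

76.33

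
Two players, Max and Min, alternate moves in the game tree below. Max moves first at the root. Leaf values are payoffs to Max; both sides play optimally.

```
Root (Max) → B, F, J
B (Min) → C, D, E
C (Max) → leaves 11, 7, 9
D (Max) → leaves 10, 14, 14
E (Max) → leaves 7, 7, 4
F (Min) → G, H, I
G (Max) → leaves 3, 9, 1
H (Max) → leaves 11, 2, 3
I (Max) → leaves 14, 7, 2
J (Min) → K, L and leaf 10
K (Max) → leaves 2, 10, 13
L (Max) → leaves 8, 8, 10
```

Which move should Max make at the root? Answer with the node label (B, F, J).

J

C (Max): max(11, 7, 9) = 11
D (Max): max(10, 14, 14) = 14
E (Max): max(7, 7, 4) = 7
B (Min): min(11, 14, 7) = 7
G (Max): max(3, 9, 1) = 9
H (Max): max(11, 2, 3) = 11
I (Max): max(14, 7, 2) = 14
F (Min): min(9, 11, 14) = 9
K (Max): max(2, 10, 13) = 13
L (Max): max(8, 8, 10) = 10
J (Min): min(13, 10, 10) = 10
Root (Max): max(7, 9, 10) = 10
Max picks the child with the highest value: J (value 10).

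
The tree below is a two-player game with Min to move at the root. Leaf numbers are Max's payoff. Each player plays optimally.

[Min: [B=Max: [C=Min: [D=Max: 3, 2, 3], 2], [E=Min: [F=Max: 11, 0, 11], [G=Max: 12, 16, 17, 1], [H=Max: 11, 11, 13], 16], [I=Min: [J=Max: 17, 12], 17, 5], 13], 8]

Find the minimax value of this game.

8

D (Max): max(3, 2, 3) = 3
C (Min): min(3, 2) = 2
F (Max): max(11, 0, 11) = 11
G (Max): max(12, 16, 17, 1) = 17
H (Max): max(11, 11, 13) = 13
E (Min): min(11, 17, 13, 16) = 11
J (Max): max(17, 12) = 17
I (Min): min(17, 17, 5) = 5
B (Max): max(2, 11, 5, 13) = 13
Root (Min): min(13, 8) = 8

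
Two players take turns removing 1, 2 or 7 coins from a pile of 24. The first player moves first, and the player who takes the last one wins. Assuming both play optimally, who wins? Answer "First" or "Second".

Second

W/L table (W = player to move can force a win):
i:   0  1  2  3  4  5  6  7  8  9 10 11 12 13 14 15 16 17 18 19 20 21 22 23 24
     L  W  W  L  W  W  L  W  W  L  W  W  L  W  W  L  W  W  L  W  W  L  W  W  L
Position 24 is L, so the second player wins.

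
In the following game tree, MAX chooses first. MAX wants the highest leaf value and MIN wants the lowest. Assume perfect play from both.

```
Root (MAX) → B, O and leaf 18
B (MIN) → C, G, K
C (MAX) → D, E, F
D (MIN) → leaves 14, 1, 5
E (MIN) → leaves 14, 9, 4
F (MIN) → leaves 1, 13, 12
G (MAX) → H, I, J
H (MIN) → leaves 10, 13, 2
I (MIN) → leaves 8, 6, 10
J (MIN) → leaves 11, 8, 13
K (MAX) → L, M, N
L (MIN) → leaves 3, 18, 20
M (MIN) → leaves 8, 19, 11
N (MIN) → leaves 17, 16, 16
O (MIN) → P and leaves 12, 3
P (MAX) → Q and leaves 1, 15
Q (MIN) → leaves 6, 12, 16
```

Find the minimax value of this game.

18

D (MIN): min(14, 1, 5) = 1
E (MIN): min(14, 9, 4) = 4
F (MIN): min(1, 13, 12) = 1
C (MAX): max(1, 4, 1) = 4
H (MIN): min(10, 13, 2) = 2
I (MIN): min(8, 6, 10) = 6
J (MIN): min(11, 8, 13) = 8
G (MAX): max(2, 6, 8) = 8
L (MIN): min(3, 18, 20) = 3
M (MIN): min(8, 19, 11) = 8
N (MIN): min(17, 16, 16) = 16
K (MAX): max(3, 8, 16) = 16
B (MIN): min(4, 8, 16) = 4
Q (MIN): min(6, 12, 16) = 6
P (MAX): max(6, 1, 15) = 15
O (MIN): min(15, 12, 3) = 3
Root (MAX): max(4, 3, 18) = 18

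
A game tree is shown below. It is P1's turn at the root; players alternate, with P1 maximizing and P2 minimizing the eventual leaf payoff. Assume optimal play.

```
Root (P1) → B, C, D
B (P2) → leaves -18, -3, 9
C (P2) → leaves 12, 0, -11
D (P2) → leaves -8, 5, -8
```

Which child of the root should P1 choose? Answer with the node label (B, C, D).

D

B (P2): min(-18, -3, 9) = -18
C (P2): min(12, 0, -11) = -11
D (P2): min(-8, 5, -8) = -8
Root (P1): max(-18, -11, -8) = -8
P1 picks the child with the highest value: D (value -8).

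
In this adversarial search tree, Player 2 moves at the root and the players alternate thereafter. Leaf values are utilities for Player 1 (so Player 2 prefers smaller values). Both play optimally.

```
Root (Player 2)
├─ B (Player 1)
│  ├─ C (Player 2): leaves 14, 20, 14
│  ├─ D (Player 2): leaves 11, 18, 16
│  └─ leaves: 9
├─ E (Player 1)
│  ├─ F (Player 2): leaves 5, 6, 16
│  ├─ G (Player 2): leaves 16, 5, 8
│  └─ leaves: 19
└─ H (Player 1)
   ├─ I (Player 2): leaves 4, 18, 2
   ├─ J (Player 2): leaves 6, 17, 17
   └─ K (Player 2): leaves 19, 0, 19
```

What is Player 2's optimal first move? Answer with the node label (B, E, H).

H

C (Player 2): min(14, 20, 14) = 14
D (Player 2): min(11, 18, 16) = 11
B (Player 1): max(14, 11, 9) = 14
F (Player 2): min(5, 6, 16) = 5
G (Player 2): min(16, 5, 8) = 5
E (Player 1): max(5, 5, 19) = 19
I (Player 2): min(4, 18, 2) = 2
J (Player 2): min(6, 17, 17) = 6
K (Player 2): min(19, 0, 19) = 0
H (Player 1): max(2, 6, 0) = 6
Root (Player 2): min(14, 19, 6) = 6
Player 2 picks the child with the lowest value: H (value 6).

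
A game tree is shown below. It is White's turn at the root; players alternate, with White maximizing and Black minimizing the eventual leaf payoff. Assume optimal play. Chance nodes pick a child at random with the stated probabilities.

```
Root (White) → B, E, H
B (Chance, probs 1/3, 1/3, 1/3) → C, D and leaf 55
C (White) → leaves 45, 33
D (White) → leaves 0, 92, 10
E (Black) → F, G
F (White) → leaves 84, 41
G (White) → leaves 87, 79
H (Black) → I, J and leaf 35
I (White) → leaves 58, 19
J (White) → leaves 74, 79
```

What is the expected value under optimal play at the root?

84

C (White): max(45, 33) = 45
D (White): max(0, 92, 10) = 92
B (Chance): 1/3·45 + 1/3·92 + 1/3·55 = 64
F (White): max(84, 41) = 84
G (White): max(87, 79) = 87
E (Black): min(84, 87) = 84
I (White): max(58, 19) = 58
J (White): max(74, 79) = 79
H (Black): min(58, 79, 35) = 35
Root (White): max(64, 84, 35) = 84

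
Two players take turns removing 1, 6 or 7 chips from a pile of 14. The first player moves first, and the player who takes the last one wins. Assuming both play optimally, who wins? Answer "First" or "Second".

Second

i:   0  1  2  3  4  5  6  7  8  9 10 11 12 13 14
     L  W  L  W  L  W  W  W  W  W  W  W  L  W  L
Position 14 is L, so the second player wins.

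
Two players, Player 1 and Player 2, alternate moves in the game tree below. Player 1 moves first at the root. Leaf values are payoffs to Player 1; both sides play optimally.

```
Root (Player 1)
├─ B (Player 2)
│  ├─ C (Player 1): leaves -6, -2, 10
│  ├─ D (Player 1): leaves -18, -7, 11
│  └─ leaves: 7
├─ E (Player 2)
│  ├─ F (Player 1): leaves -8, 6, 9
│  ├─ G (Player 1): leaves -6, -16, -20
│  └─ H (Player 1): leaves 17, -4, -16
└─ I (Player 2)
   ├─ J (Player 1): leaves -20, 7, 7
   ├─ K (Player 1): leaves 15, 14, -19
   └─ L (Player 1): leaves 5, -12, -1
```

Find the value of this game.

7

C (Player 1): max(-6, -2, 10) = 10
D (Player 1): max(-18, -7, 11) = 11
B (Player 2): min(10, 11, 7) = 7
F (Player 1): max(-8, 6, 9) = 9
G (Player 1): max(-6, -16, -20) = -6
H (Player 1): max(17, -4, -16) = 17
E (Player 2): min(9, -6, 17) = -6
J (Player 1): max(-20, 7, 7) = 7
K (Player 1): max(15, 14, -19) = 15
L (Player 1): max(5, -12, -1) = 5
I (Player 2): min(7, 15, 5) = 5
Root (Player 1): max(7, -6, 5) = 7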